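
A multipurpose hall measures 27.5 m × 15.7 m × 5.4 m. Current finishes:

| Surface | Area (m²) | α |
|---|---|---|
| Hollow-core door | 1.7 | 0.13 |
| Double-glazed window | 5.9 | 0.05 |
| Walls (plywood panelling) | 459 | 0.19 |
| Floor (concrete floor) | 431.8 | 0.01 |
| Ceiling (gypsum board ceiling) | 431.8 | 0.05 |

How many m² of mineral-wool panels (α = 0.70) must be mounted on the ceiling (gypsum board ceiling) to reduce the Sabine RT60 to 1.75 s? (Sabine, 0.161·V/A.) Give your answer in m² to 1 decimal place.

155.2

A₁ = Σ Sᵢαᵢ = 1.7·0.13 + 5.9·0.05 + 459·0.19 + 431.8·0.01 + 431.8·0.05 = 113.634 sabins.
Required A₂ = 0.161·2331.45/1.75 = 214.493 sabins.
ΔA needed = 214.493 − 113.634 = 100.859 sabins.
Each m² of panel replacing the ceiling (gypsum board ceiling) adds (0.70 − 0.05) = 0.65 sabins.
Area = ΔA/Δα = 100.859/0.65 = 155.2 m².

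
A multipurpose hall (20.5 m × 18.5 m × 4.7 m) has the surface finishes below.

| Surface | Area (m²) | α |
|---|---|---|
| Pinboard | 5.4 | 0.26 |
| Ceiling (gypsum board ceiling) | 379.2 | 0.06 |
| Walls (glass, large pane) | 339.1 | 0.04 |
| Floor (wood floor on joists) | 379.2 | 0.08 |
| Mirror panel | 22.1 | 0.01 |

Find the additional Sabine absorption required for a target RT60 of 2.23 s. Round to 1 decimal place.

60.4 sabins

A₁ = Σ Sᵢαᵢ = 5.4×0.26 + 379.2×0.06 + 339.1×0.04 + 379.2×0.08 + 22.1×0.01 = 68.277 sabins.
V = 1782.475 m³. Required absorption A₂ = 0.161 × 1782.475 / 2.23 = 128.690 sabins.
Shortfall: 128.690 − 68.277 = 60.4 sabins.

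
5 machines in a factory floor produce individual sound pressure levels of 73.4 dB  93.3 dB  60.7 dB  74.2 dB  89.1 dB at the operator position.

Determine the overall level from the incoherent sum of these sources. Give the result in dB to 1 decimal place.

94.8 dB

Σ 10^(Lᵢ/10) = 3e+09.
L_total = 10·log₁₀(3e+09) = 94.8 dB.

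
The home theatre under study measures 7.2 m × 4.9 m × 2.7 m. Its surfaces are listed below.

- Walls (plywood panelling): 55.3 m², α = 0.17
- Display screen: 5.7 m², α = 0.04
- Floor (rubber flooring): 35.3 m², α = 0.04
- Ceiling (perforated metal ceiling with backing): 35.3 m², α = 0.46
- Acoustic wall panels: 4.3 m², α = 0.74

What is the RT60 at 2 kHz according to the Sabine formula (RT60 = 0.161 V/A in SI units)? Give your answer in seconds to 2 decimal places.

0.50 seconds

Summing Sᵢαᵢ: 9.401 + 0.228 + 1.412 + 16.238 + 3.182 → A = 30.461 sabins.
Volume V = 7.2 × 4.9 × 2.7 = 95.256 m³.
T = 0.161 V/A = 0.161·95.256/30.461 = 0.50 s.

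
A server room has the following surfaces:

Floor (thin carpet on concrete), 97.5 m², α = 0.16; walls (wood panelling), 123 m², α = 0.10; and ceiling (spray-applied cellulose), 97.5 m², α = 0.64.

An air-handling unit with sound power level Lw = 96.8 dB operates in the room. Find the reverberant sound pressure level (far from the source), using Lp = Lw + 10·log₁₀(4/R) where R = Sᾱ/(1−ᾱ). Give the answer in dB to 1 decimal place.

A = 90.300 sabins; S = 318.0 m².
ᾱ = 0.2840, so room constant R = A/(1−ᾱ) = 126.117 m².
Lp = Lw + 10 log₁₀(4/R) = 96.8 -14.99 = 81.8 dB.

81.8 dB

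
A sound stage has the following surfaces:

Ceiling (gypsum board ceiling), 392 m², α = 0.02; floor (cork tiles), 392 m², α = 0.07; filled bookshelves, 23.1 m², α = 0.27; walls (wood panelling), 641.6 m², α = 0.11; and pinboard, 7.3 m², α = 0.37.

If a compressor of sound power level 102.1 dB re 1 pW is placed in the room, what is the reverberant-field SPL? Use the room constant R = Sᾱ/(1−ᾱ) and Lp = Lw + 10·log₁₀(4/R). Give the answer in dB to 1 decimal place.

87.2 dB

A = 114.794 sabins; S = 1456.0 m².
ᾱ = 0.0788, so room constant R = A/(1−ᾱ) = 124.614 m².
Lp = Lw + 10 log₁₀(4/R) = 102.1 -14.94 = 87.2 dB.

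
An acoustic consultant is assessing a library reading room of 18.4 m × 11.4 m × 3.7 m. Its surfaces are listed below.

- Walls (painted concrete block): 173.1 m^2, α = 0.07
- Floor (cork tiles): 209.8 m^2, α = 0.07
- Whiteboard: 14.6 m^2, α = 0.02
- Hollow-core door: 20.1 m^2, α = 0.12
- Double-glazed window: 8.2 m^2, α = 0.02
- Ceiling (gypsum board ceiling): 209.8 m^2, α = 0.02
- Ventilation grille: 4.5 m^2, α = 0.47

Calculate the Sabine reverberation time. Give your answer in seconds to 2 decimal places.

Total absorption A = 173.1·0.07 + 209.8·0.07 + 14.6·0.02 + 20.1·0.12 + 8.2·0.02 + 209.8·0.02 + 4.5·0.47
  = 12.117 + 14.686 + 0.292 + 2.412 + 0.164 + 4.196 + 2.115 = 35.982 m^2 sabins.
V = 18.4·11.4·3.7 = 776.112 m³.
T = 0.161 V/A = 0.161·776.112/35.982 = 3.47 s.

3.47 seconds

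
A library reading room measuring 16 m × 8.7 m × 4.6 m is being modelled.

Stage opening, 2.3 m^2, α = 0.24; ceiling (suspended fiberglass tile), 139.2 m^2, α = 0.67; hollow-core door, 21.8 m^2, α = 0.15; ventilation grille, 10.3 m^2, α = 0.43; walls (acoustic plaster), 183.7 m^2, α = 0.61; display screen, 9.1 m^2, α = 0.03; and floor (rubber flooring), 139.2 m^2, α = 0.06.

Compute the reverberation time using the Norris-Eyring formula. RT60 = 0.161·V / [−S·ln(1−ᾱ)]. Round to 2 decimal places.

S = Σ Sᵢ = 505.6 m^2.
Absorption A = 2.3×0.24 + 139.2×0.67 + 21.8×0.15 + 10.3×0.43 + 183.7×0.61 + 9.1×0.03 + 139.2×0.06 = 222.197 sabins.
ᾱ = 222.197 / 505.6 = 0.4395.
−S·ln(1−ᾱ) = −505.6 × ln(1 − 0.4395) = 292.705.
V = 16 × 8.7 × 4.6 = 640.32 m³.
RT60 = 0.161 × 640.32 / 292.705 = 0.35 s.

0.35 seconds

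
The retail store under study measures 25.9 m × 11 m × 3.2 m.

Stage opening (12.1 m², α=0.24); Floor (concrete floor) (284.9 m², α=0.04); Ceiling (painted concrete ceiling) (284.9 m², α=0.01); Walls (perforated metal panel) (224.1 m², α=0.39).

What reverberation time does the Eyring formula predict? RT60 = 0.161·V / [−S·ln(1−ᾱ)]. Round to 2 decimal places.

1.31 seconds

Total surface area S = 12.1 + 284.9 + 284.9 + 224.1 = 806.0 m².
Absorption A = 12.1·0.24 + 284.9·0.04 + 284.9·0.01 + 224.1·0.39 = 104.548 sabins.
Mean coefficient ᾱ = A/S = 0.1297.
Eyring denominator: −S ln(1−ᾱ) = 111.967.
V = 25.9 × 11 × 3.2 = 911.68 m³.
T = 0.161·V/[−S·ln(1−ᾱ)] = 0.161·911.68/111.967 = 1.31 s.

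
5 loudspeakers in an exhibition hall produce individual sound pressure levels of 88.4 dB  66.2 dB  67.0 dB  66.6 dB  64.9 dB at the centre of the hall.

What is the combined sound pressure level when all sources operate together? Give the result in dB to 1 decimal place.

88.5 dB

Sum in the linear (power) domain: Σ 10^(Lᵢ/10) = 10^(88.4/10) + 10^(66.2/10) + 10^(67.0/10) + 10^(66.6/10) + 10^(64.9/10) = 7.087e+08.
Combined level = 10 log₁₀(7.087e+08) = 88.5 dB.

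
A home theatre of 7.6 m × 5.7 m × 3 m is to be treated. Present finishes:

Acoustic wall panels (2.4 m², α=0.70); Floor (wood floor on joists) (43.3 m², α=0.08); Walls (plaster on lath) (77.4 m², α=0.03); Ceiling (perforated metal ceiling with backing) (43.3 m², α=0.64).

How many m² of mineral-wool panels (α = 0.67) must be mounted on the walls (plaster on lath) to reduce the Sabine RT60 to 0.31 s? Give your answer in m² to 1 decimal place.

Summing Sᵢαᵢ: 1.680 + 3.464 + 2.322 + 27.712 → A₁ = 35.178 sabins.
V = 129.96 m³. Target absorption A₂ = 0.161 × 129.96 / 0.31 = 67.495 sabins.
Absorption to add: 67.495 − 35.178 = 32.317 sabins.
Net gain per m²: Δα = 0.67 − 0.03 = 0.64.
Panel area = 32.317 / 0.64 = 50.5 m².

50.5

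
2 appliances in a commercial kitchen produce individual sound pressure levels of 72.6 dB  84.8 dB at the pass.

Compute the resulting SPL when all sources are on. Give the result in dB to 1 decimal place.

Sum in the linear (power) domain: Σ 10^(Lᵢ/10) = 10^(72.6/10) + 10^(84.8/10) = 3.202e+08.
Combined level = 10 log₁₀(3.202e+08) = 85.1 dB.

85.1 dB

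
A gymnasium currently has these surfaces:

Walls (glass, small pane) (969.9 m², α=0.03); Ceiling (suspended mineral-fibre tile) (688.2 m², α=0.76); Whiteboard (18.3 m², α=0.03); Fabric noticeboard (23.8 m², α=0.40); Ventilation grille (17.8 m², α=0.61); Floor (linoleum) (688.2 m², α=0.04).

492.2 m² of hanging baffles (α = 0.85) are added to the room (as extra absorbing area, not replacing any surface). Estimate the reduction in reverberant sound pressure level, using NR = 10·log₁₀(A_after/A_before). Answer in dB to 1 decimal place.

A_before = Σ Sᵢαᵢ = 969.9·0.03 + 688.2·0.76 + 18.3·0.03 + 23.8·0.40 + 17.8·0.61 + 688.2·0.04 = 600.584 sabins.
Treatment contributes 492.2·0.85 = 418.370 sabins.
A_after = 600.584 + 418.370 = 1018.954 sabins.
NR = 10·log₁₀(1018.954/600.584) = 2.3 dB.

2.3 dB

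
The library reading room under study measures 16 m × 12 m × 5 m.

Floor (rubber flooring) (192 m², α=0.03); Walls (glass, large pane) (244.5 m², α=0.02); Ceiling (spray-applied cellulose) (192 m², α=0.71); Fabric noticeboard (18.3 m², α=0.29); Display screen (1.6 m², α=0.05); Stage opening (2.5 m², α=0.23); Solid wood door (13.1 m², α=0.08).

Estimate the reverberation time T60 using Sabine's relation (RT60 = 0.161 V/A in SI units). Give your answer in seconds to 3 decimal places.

1.004 seconds

A = Σ Sᵢαᵢ = 192×0.03 + 244.5×0.02 + 192×0.71 + 18.3×0.29 + 1.6×0.05 + 2.5×0.23 + 13.1×0.08 = 153.980 sabins.
Volume V = 16 × 12 × 5 = 960 m³.
Sabine: RT60 = 0.161 × 960 / 153.980 = 1.004 s.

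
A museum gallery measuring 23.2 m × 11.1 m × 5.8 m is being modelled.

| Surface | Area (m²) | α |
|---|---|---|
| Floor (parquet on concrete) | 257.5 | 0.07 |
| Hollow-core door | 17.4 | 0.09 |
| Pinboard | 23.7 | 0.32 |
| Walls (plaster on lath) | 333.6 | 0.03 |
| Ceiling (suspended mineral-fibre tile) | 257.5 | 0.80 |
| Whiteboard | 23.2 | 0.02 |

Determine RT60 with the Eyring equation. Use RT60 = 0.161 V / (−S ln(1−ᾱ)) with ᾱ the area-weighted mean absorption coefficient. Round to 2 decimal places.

0.85 s

S = Σ Sᵢ = 912.9 m².
Absorption A = 257.5×0.07 + 17.4×0.09 + 23.7×0.32 + 333.6×0.03 + 257.5×0.80 + 23.2×0.02 = 243.647 sabins.
ᾱ = 243.647 / 912.9 = 0.2669.
Eyring denominator: −S ln(1−ᾱ) = 283.431.
V = 23.2 × 11.1 × 5.8 = 1493.616 m³.
T = 0.161·V/[−S·ln(1−ᾱ)] = 0.161·1493.616/283.431 = 0.85 s.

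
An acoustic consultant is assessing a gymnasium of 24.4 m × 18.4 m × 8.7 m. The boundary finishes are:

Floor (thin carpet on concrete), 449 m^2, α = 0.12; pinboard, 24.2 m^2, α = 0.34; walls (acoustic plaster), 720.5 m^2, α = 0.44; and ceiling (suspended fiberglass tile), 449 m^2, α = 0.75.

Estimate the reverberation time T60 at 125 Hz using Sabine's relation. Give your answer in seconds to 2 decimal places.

Equivalent absorption area: A = 449·0.12 + 24.2·0.34 + 720.5·0.44 + 449·0.75 = 715.878 m^2.
V = 24.4·18.4·8.7 = 3905.952 m³.
Sabine: RT60 = 0.161 × 3905.952 / 715.878 = 0.88 s.

0.88 seconds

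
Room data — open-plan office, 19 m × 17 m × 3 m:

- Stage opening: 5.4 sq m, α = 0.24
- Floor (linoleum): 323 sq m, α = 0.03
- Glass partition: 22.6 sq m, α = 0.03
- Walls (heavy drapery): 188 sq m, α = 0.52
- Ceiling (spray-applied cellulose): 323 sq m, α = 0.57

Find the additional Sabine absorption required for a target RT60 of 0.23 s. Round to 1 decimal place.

A₁ = Σ Sᵢαᵢ = 5.4·0.24 + 323·0.03 + 22.6·0.03 + 188·0.52 + 323·0.57 = 293.534 sabins.
Target A₂ = 0.161·969/0.23 = 678.300 sabins (V = 969 m³).
Shortfall: 678.300 − 293.534 = 384.8 sabins.

384.8 sabins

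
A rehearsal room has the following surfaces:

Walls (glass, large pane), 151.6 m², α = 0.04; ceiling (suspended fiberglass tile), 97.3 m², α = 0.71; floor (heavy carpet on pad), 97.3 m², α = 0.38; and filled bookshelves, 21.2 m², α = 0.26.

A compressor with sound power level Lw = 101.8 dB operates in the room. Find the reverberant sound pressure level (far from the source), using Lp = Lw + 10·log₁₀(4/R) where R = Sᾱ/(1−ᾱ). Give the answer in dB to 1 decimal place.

A = 117.633 sabins; S = 367.4 m².
ᾱ = 0.3202, so room constant R = A/(1−ᾱ) = 173.041 m².
Lp = 101.8 + 10·log₁₀(4/173.041) = 101.8 + (-16.36) = 85.4 dB.

85.4 dB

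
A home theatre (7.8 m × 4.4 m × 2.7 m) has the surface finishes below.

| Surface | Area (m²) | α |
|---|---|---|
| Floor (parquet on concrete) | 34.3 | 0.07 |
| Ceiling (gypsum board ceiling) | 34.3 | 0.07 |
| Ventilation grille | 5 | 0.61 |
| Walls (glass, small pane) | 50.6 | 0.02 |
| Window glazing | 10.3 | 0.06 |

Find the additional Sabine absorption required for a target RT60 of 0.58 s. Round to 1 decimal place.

16.2 sabins

A₁ = Σ Sᵢαᵢ = 34.3·0.07 + 34.3·0.07 + 5·0.61 + 50.6·0.02 + 10.3·0.06 = 9.482 sabins.
For T = 0.58 s, need A₂ = 0.161·V/T = 0.161·92.664/0.58 = 25.722 sabins.
Additional absorption ΔA = 25.722 − 9.482 = 16.2 sabins.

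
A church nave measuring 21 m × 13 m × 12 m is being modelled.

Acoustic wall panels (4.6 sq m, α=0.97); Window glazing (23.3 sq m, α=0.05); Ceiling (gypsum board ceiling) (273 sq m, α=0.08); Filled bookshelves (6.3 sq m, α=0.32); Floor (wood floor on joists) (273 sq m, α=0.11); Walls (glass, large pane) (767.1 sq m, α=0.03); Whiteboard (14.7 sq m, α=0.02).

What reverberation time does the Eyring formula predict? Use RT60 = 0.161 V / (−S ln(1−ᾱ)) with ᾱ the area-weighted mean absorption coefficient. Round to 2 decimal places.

6.17 s

S = Σ Sᵢ = 1362.0 sq m.
Σ(Sᵢαᵢ) = 4.6×0.97 + 23.3×0.05 + 273×0.08 + 6.3×0.32 + 273×0.11 + 767.1×0.03 + 14.7×0.02 = 82.820.
Mean coefficient ᾱ = A/S = 0.0608.
−S·ln(1−ᾱ) = −1362.0 × ln(1 − 0.0608) = 85.434.
V = 21 × 13 × 12 = 3276 m³.
RT60 = 0.161 × 3276 / 85.434 = 6.17 s.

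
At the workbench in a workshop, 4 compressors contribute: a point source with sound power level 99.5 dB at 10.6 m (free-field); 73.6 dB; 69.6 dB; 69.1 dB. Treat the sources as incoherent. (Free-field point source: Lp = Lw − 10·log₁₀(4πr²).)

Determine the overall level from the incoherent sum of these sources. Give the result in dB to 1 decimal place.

76.7 dB

Source at 10.6 m: Lp = 99.5 − 10·log₁₀(4π·10.6²) = 99.5 − 10·log₁₀(1411.957) = 68.0 dB.
Converting to relative power and adding: 10^(68.0/10) + 10^(73.6/10) + 10^(69.6/10) + 10^(69.1/10) = 4.647e+07.
L_total = 10·log₁₀(4.647e+07) = 76.7 dB.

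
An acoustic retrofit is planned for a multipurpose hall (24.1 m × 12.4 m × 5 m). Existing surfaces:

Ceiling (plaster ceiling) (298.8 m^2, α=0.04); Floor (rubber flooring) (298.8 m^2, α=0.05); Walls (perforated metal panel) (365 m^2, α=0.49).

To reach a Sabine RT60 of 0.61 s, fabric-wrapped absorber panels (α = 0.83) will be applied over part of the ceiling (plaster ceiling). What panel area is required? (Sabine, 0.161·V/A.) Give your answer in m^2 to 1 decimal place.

238.8

Total absorption A₁ = 298.8·0.04 + 298.8·0.05 + 365·0.49
  = 11.952 + 14.940 + 178.850 = 205.742 m^2 sabins.
V = 1494.2 m³. Target absorption A₂ = 0.161 × 1494.2 / 0.61 = 394.371 sabins.
ΔA needed = 394.371 − 205.742 = 188.629 sabins.
Each m^2 of panel replacing the ceiling (plaster ceiling) adds (0.83 − 0.04) = 0.79 sabins.
Panel area = 188.629 / 0.79 = 238.8 m^2.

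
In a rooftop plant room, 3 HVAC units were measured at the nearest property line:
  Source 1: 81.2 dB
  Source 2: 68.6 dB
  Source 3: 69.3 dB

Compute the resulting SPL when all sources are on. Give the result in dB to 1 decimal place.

Σ 10^(Lᵢ/10) = 1.476e+08.
Back to dB: 10·log₁₀ Σ = 81.7 dB.

81.7 dB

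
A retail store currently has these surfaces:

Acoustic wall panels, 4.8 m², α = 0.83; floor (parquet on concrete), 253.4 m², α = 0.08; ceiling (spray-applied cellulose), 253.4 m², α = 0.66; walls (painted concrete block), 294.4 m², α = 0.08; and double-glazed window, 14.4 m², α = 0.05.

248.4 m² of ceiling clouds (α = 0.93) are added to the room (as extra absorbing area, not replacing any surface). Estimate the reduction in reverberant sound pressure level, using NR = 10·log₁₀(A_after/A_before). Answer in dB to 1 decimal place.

Summing Sᵢαᵢ: 3.984 + 20.272 + 167.244 + 23.552 + 0.720 → A_before = 215.772 sabins.
Treatment contributes 248.4·0.93 = 231.012 sabins.
New total A_after = 446.784 sabins.
Reduction = 10 log₁₀(A_after/A_before) = 10 log₁₀(2.0706) = 3.2 dB.

3.2 dB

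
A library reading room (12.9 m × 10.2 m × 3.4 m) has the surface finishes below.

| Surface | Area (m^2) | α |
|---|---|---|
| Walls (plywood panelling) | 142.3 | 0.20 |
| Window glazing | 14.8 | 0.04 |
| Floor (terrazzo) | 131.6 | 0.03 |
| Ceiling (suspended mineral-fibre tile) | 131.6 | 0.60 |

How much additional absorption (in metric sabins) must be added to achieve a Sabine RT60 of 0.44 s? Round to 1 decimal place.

51.7 sabins

Equivalent absorption area: A₁ = 142.3×0.20 + 14.8×0.04 + 131.6×0.03 + 131.6×0.60 = 111.960 m^2.
Target A₂ = 0.161·447.372/0.44 = 163.697 sabins (V = 447.372 m³).
Additional absorption ΔA = 163.697 − 111.960 = 51.7 sabins.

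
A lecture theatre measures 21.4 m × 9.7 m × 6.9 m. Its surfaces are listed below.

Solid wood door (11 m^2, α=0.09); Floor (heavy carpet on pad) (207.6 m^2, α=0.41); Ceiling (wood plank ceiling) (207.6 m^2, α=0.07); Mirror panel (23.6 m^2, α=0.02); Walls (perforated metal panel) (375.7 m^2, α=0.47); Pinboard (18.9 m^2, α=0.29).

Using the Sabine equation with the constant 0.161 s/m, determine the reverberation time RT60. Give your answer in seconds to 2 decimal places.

0.81 seconds

Total absorption A = 11*0.09 + 207.6*0.41 + 207.6*0.07 + 23.6*0.02 + 375.7*0.47 + 18.9*0.29
  = 0.990 + 85.116 + 14.532 + 0.472 + 176.579 + 5.481 = 283.170 m^2 sabins.
V = 21.4·9.7·6.9 = 1432.302 m³.
Sabine: RT60 = 0.161 × 1432.302 / 283.170 = 0.81 s.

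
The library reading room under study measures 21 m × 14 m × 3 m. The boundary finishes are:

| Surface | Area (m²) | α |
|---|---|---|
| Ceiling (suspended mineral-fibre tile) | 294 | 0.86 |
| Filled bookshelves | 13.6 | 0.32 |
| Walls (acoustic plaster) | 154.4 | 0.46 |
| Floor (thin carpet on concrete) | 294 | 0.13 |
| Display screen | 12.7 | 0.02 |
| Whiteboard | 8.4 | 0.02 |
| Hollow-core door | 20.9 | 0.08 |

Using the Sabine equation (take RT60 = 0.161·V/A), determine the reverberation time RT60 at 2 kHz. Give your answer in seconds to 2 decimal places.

Total absorption A = 294×0.86 + 13.6×0.32 + 154.4×0.46 + 294×0.13 + 12.7×0.02 + 8.4×0.02 + 20.9×0.08
  = 252.840 + 4.352 + 71.024 + 38.220 + 0.254 + 0.168 + 1.672 = 368.530 m² sabins.
V = 21·14·3 = 882 m³.
Sabine: RT60 = 0.161 × 882 / 368.530 = 0.39 s.

0.39 sec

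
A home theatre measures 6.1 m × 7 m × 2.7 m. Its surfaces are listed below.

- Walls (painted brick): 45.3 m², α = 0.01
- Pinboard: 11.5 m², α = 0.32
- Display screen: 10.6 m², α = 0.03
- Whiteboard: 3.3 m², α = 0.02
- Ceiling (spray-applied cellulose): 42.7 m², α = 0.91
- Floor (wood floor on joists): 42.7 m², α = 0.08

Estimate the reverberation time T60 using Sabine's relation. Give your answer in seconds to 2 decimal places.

Summing Sᵢαᵢ: 0.453 + 3.680 + 0.318 + 0.066 + 38.857 + 3.416 → A = 46.790 sabins.
Room volume: 115.29 m³.
RT60 = 0.161 · V / A = 0.161 × 115.29 / 46.790 = 0.40 s.

0.40 s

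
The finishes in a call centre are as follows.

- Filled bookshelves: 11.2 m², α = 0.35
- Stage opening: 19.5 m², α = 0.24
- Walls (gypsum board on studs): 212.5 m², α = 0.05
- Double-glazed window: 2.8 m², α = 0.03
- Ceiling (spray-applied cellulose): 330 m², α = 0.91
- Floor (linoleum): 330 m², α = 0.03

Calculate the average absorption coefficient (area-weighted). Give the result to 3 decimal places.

0.364

Total surface area S = 906.0 m².
Σ(Sᵢαᵢ) = 11.2·0.35 + 19.5·0.24 + 212.5·0.05 + 2.8·0.03 + 330·0.91 + 330·0.03 = 329.509.
ᾱ = 329.509 / 906.0 = 0.364.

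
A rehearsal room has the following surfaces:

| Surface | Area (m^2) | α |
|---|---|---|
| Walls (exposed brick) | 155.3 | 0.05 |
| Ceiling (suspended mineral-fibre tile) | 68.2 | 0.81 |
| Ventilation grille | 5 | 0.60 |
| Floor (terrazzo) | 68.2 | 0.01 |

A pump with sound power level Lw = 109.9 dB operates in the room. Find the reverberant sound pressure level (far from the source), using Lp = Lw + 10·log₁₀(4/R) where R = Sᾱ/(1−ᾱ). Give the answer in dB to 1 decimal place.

Σ(Sᵢαᵢ) = 155.3×0.05 + 68.2×0.81 + 5×0.60 + 68.2×0.01 = 66.689; total area S = 296.7 m^2.
ᾱ = 66.689/296.7 = 0.2248; R = Sᾱ/(1−ᾱ) = 66.689/(1−0.2248) = 86.028 m^2.
Lp = Lw + 10 log₁₀(4/R) = 109.9 -13.33 = 96.6 dB.

96.6 dB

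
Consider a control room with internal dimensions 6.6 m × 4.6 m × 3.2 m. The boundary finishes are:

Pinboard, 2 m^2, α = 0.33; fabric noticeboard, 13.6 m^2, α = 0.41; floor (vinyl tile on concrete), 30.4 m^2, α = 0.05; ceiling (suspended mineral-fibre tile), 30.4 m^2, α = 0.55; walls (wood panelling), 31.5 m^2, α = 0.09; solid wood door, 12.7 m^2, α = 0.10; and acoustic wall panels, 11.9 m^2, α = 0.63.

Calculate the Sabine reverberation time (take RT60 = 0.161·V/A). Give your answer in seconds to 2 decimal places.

0.43 seconds

Total absorption A = 2×0.33 + 13.6×0.41 + 30.4×0.05 + 30.4×0.55 + 31.5×0.09 + 12.7×0.10 + 11.9×0.63
  = 0.660 + 5.576 + 1.520 + 16.720 + 2.835 + 1.270 + 7.497 = 36.078 m^2 sabins.
Room volume: 97.152 m³.
T = 0.161 V/A = 0.161·97.152/36.078 = 0.43 s.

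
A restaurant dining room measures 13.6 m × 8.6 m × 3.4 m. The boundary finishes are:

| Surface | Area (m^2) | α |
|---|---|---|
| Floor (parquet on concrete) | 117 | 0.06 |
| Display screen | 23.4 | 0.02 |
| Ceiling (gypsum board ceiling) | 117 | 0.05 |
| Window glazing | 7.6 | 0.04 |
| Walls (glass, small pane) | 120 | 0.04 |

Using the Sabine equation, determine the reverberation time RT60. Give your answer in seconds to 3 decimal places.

3.472 s

Summing Sᵢαᵢ: 7.020 + 0.468 + 5.850 + 0.304 + 4.800 → A = 18.442 sabins.
Room volume: 397.664 m³.
RT60 = 0.161 · V / A = 0.161 × 397.664 / 18.442 = 3.472 s.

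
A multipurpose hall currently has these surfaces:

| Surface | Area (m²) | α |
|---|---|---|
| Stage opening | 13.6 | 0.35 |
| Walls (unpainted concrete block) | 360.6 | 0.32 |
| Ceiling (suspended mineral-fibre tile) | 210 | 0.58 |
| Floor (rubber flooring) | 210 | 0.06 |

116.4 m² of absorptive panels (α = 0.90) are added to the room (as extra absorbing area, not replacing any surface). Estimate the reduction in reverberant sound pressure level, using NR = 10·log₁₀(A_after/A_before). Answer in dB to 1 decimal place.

1.5 dB

Total absorption A_before = 13.6*0.35 + 360.6*0.32 + 210*0.58 + 210*0.06
  = 4.760 + 115.392 + 121.800 + 12.600 = 254.552 m² sabins.
Added absorption = 116.4 × 0.90 = 104.760 sabins.
New total A_after = 359.312 sabins.
NR = 10·log₁₀(359.312/254.552) = 1.5 dB.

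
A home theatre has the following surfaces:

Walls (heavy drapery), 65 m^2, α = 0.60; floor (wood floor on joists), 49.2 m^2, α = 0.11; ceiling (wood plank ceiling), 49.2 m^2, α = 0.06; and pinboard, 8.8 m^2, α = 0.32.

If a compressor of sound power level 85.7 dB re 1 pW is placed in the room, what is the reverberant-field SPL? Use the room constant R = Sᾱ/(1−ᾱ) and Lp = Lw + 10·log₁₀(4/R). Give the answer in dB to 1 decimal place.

73.2 dB

Σ(Sᵢαᵢ) = 65×0.60 + 49.2×0.11 + 49.2×0.06 + 8.8×0.32 = 50.180; total area S = 172.2 m^2.
ᾱ = 50.180/172.2 = 0.2914; R = Sᾱ/(1−ᾱ) = 50.180/(1−0.2914) = 70.816 m^2.
Lp = 85.7 + 10·log₁₀(4/70.816) = 85.7 + (-12.48) = 73.2 dB.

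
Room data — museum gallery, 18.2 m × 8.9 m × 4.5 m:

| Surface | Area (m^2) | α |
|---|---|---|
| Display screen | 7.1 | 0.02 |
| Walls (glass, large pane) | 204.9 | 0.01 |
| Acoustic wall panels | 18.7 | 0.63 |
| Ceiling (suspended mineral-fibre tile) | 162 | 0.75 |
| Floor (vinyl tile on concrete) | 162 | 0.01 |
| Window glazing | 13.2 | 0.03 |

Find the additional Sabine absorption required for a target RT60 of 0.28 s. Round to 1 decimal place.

281.6 sabins

Equivalent absorption area: A₁ = 7.1×0.02 + 204.9×0.01 + 18.7×0.63 + 162×0.75 + 162×0.01 + 13.2×0.03 = 137.488 m^2.
Target A₂ = 0.161·728.91/0.28 = 419.123 sabins (V = 728.91 m³).
ΔA = A₂ − A₁ = 419.123 − 137.488 = 281.6 sabins.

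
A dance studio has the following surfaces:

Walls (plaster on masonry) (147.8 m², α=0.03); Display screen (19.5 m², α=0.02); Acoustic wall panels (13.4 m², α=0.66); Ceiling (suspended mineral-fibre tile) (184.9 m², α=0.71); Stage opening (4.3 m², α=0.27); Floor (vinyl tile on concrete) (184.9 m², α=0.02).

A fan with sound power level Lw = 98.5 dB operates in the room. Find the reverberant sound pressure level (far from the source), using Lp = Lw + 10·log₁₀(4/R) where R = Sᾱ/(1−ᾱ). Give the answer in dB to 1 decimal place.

81.4 dB

Σ(Sᵢαᵢ) = 147.8·0.03 + 19.5·0.02 + 13.4·0.66 + 184.9·0.71 + 4.3·0.27 + 184.9·0.02 = 149.806; total area S = 554.8 m².
ᾱ = 0.2700, so room constant R = A/(1−ᾱ) = 205.214 m².
Lp = Lw + 10 log₁₀(4/R) = 98.5 -17.10 = 81.4 dB.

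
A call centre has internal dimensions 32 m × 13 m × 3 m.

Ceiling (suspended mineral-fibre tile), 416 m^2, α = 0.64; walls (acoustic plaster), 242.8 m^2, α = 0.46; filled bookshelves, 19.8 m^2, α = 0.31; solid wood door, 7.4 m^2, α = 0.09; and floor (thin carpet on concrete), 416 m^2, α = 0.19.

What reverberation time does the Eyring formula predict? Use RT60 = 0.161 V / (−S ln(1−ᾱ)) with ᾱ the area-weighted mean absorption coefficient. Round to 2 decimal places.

0.33 s

S = Σ Sᵢ = 1102.0 m^2.
Σ(Sᵢαᵢ) = 416×0.64 + 242.8×0.46 + 19.8×0.31 + 7.4×0.09 + 416×0.19 = 463.772.
ᾱ = 463.772 / 1102.0 = 0.4208.
−S·ln(1−ᾱ) = −1102.0 × ln(1 − 0.4208) = 601.810.
V = 32 × 13 × 3 = 1248 m³.
RT60 = 0.161 × 1248 / 601.810 = 0.33 s.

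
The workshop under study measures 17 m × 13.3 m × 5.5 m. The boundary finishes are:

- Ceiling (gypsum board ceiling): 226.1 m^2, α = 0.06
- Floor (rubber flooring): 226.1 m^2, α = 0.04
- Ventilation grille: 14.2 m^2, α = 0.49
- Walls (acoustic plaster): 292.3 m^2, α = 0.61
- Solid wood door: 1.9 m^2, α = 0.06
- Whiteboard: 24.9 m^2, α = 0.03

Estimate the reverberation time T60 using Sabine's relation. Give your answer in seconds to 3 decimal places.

Summing Sᵢαᵢ: 13.566 + 9.044 + 6.958 + 178.303 + 0.114 + 0.747 → A = 208.732 sabins.
Room volume: 1243.55 m³.
T = 0.161 V/A = 0.161·1243.55/208.732 = 0.959 s.

0.959 s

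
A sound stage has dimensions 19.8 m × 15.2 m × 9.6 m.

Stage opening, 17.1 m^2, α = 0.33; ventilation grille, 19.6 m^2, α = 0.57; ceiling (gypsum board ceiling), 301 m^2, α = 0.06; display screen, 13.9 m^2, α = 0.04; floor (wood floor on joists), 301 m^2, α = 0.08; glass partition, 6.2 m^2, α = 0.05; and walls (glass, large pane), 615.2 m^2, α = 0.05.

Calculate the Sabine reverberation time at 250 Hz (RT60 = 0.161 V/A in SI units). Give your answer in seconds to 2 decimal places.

Equivalent absorption area: A = 17.1*0.33 + 19.6*0.57 + 301*0.06 + 13.9*0.04 + 301*0.08 + 6.2*0.05 + 615.2*0.05 = 90.581 m^2.
Room volume: 2889.216 m³.
Sabine: RT60 = 0.161 × 2889.216 / 90.581 = 5.14 s.

5.14 s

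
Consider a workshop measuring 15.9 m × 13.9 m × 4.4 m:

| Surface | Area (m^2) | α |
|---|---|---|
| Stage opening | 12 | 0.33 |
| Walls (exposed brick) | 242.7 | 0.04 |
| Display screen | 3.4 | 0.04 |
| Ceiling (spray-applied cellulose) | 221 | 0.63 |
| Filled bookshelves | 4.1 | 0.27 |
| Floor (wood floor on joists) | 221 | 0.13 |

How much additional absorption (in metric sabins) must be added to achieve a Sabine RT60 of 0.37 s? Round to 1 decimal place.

240.3 sabins

Summing Sᵢαᵢ: 3.960 + 9.708 + 0.136 + 139.230 + 1.107 + 28.730 → A₁ = 182.871 sabins.
For T = 0.37 s, need A₂ = 0.161·V/T = 0.161·972.444/0.37 = 423.145 sabins.
Additional absorption ΔA = 423.145 − 182.871 = 240.3 sabins.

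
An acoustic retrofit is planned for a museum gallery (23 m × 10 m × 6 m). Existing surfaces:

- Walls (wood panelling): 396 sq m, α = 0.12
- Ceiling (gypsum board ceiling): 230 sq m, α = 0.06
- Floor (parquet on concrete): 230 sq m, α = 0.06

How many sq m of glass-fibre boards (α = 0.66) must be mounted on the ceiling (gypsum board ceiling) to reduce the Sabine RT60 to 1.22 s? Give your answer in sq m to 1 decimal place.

Total absorption A₁ = 396×0.12 + 230×0.06 + 230×0.06
  = 47.520 + 13.800 + 13.800 = 75.120 sq m sabins.
Required A₂ = 0.161·1380/1.22 = 182.115 sabins.
ΔA needed = 182.115 − 75.120 = 106.995 sabins.
Net gain per sq m: Δα = 0.66 − 0.06 = 0.60.
Panel area = 106.995 / 0.60 = 178.3 sq m.

178.3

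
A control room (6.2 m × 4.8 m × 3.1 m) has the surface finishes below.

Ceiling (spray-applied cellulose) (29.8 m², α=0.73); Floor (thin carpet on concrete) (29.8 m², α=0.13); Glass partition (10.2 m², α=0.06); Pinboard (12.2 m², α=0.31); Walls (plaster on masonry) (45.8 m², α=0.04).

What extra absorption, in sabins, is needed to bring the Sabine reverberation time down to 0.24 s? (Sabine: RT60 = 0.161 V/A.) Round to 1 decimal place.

30.0 sabins

Summing Sᵢαᵢ: 21.754 + 3.874 + 0.612 + 3.782 + 1.832 → A₁ = 31.854 sabins.
Target A₂ = 0.161·92.256/0.24 = 61.888 sabins (V = 92.256 m³).
Additional absorption ΔA = 61.888 − 31.854 = 30.0 sabins.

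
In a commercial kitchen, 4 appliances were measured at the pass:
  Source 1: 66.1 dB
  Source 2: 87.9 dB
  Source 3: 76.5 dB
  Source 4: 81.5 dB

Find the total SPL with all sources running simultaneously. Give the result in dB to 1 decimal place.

Converting to relative power and adding: 10^(66.1/10) + 10^(87.9/10) + 10^(76.5/10) + 10^(81.5/10) = 8.066e+08.
Back to dB: 10·log₁₀ Σ = 89.1 dB.

89.1 dB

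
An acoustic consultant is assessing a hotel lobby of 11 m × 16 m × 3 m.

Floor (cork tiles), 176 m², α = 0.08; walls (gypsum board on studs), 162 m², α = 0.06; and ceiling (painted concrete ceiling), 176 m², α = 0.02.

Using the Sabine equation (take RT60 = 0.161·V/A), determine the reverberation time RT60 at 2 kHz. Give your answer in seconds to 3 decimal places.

3.112 sec

A = Σ Sᵢαᵢ = 176*0.08 + 162*0.06 + 176*0.02 = 27.320 sabins.
Volume V = 11 × 16 × 3 = 528 m³.
Sabine: RT60 = 0.161 × 528 / 27.320 = 3.112 s.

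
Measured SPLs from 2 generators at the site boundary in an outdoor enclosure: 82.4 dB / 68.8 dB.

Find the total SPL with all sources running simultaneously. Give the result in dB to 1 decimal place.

82.6 dB

Converting to relative power and adding: 10^(82.4/10) + 10^(68.8/10) = 1.814e+08.
Back to dB: 10·log₁₀ Σ = 82.6 dB.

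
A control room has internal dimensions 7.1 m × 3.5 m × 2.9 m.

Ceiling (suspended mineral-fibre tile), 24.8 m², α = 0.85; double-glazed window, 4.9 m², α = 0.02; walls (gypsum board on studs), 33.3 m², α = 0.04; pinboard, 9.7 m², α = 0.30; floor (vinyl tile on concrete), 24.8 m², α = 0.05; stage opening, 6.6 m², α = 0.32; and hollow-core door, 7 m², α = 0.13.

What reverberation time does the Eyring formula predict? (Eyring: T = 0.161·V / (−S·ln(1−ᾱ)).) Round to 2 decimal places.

Total surface area S = 24.8 + 4.9 + 33.3 + 9.7 + 24.8 + 6.6 + 7 = 111.1 m².
Absorption A = 24.8·0.85 + 4.9·0.02 + 33.3·0.04 + 9.7·0.30 + 24.8·0.05 + 6.6·0.32 + 7·0.13 = 29.682 sabins.
Mean coefficient ᾱ = A/S = 0.2672.
Eyring denominator: −S ln(1−ᾱ) = 34.539.
V = 7.1 × 3.5 × 2.9 = 72.065 m³.
RT60 = 0.161 × 72.065 / 34.539 = 0.34 s.

0.34 sec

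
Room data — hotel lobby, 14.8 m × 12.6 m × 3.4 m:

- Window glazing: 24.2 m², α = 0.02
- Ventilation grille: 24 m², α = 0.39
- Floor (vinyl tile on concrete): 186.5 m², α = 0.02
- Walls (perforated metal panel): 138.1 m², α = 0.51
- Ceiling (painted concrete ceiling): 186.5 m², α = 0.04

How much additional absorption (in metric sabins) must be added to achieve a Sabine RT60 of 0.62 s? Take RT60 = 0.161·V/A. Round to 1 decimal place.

Total absorption A₁ = 24.2×0.02 + 24×0.39 + 186.5×0.02 + 138.1×0.51 + 186.5×0.04
  = 0.484 + 9.360 + 3.730 + 70.431 + 7.460 = 91.465 m² sabins.
V = 634.032 m³. Required absorption A₂ = 0.161 × 634.032 / 0.62 = 164.644 sabins.
Shortfall: 164.644 − 91.465 = 73.2 sabins.

73.2 sabins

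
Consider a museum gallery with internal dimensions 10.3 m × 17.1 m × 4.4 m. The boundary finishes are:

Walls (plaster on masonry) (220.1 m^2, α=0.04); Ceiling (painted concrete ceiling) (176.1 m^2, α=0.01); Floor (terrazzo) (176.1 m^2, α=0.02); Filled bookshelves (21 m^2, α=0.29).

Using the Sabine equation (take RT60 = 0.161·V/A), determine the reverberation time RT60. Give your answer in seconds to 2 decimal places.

A = Σ Sᵢαᵢ = 220.1*0.04 + 176.1*0.01 + 176.1*0.02 + 21*0.29 = 20.177 sabins.
V = 10.3·17.1·4.4 = 774.972 m³.
Sabine: RT60 = 0.161 × 774.972 / 20.177 = 6.18 s.

6.18 s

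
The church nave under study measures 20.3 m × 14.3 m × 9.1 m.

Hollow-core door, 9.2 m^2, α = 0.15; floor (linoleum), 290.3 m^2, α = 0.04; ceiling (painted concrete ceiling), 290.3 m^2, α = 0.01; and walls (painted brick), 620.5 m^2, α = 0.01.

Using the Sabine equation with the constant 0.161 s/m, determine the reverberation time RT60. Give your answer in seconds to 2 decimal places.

19.24 seconds

A = Σ Sᵢαᵢ = 9.2·0.15 + 290.3·0.04 + 290.3·0.01 + 620.5·0.01 = 22.100 sabins.
V = 20.3·14.3·9.1 = 2641.639 m³.
T = 0.161 V/A = 0.161·2641.639/22.100 = 19.24 s.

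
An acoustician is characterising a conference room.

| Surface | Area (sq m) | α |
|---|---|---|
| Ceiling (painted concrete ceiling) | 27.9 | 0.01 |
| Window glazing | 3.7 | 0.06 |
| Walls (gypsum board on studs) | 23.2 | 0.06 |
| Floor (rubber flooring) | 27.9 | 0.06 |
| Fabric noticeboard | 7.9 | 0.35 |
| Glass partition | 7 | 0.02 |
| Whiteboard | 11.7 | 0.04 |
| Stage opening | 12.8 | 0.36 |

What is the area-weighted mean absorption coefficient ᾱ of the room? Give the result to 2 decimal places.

Total surface area S = 122.1 sq m.
Σ(Sᵢαᵢ) = 27.9*0.01 + 3.7*0.06 + 23.2*0.06 + 27.9*0.06 + 7.9*0.35 + 7*0.02 + 11.7*0.04 + 12.8*0.36 = 11.548.
ᾱ = A/S = 0.09.

0.09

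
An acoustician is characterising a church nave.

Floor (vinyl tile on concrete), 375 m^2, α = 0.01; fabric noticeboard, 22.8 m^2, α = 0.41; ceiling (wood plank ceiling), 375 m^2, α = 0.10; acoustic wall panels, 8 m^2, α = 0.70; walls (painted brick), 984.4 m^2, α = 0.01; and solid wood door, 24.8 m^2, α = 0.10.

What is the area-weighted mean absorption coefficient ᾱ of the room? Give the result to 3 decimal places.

S = Σ Sᵢ = 375 + 22.8 + 375 + 8 + 984.4 + 24.8 = 1790.0 m^2.
Σ(Sᵢαᵢ) = 375*0.01 + 22.8*0.41 + 375*0.10 + 8*0.70 + 984.4*0.01 + 24.8*0.10 = 68.522.
ᾱ = A/S = 0.038.

0.038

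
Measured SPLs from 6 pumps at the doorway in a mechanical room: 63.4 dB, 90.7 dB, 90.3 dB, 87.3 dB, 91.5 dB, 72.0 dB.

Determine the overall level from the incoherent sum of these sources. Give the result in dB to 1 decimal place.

Sum in the linear (power) domain: Σ 10^(Lᵢ/10) = 10^(63.4/10) + 10^(90.7/10) + 10^(90.3/10) + 10^(87.3/10) + 10^(91.5/10) + 10^(72.0/10) = 4.214e+09.
Back to dB: 10·log₁₀ Σ = 96.2 dB.

96.2 dB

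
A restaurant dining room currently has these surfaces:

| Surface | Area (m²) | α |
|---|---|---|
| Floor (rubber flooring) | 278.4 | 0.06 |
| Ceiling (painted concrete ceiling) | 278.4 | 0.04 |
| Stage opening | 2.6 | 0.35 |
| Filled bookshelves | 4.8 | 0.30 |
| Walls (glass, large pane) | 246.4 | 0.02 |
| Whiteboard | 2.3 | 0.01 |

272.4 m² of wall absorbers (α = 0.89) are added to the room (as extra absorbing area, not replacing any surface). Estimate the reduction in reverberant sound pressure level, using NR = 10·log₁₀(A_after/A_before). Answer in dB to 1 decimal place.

A_before = Σ Sᵢαᵢ = 278.4·0.06 + 278.4·0.04 + 2.6·0.35 + 4.8·0.30 + 246.4·0.02 + 2.3·0.01 = 35.141 sabins.
Treatment contributes 272.4·0.89 = 242.436 sabins.
A_after = 35.141 + 242.436 = 277.577 sabins.
NR = 10·log₁₀(277.577/35.141) = 9.0 dB.

9.0 dB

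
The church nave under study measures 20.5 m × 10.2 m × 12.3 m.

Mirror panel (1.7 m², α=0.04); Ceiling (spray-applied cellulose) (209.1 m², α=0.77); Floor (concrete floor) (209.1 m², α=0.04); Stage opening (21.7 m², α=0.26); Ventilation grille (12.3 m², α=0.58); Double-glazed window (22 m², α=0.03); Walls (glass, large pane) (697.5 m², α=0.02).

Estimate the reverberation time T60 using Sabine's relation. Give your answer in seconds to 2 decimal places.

2.10 seconds

Total absorption A = 1.7×0.04 + 209.1×0.77 + 209.1×0.04 + 21.7×0.26 + 12.3×0.58 + 22×0.03 + 697.5×0.02
  = 0.068 + 161.007 + 8.364 + 5.642 + 7.134 + 0.660 + 13.950 = 196.825 m² sabins.
Volume V = 20.5 × 10.2 × 12.3 = 2571.93 m³.
RT60 = 0.161 · V / A = 0.161 × 2571.93 / 196.825 = 2.10 s.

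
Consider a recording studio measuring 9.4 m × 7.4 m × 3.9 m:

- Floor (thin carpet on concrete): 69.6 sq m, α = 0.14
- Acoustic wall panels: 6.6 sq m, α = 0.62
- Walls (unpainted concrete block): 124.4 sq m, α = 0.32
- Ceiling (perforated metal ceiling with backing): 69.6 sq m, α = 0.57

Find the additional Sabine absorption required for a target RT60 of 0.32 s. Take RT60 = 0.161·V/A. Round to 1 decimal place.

Summing Sᵢαᵢ: 9.744 + 4.092 + 39.808 + 39.672 → A₁ = 93.316 sabins.
Target A₂ = 0.161·271.284/0.32 = 136.490 sabins (V = 271.284 m³).
Shortfall: 136.490 − 93.316 = 43.2 sabins.

43.2 sabins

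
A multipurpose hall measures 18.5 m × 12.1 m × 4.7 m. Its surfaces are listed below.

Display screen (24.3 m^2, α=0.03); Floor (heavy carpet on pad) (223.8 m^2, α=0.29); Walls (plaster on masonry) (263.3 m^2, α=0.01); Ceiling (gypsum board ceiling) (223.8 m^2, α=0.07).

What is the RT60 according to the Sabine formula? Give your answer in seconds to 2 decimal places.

2.02 s

Equivalent absorption area: A = 24.3×0.03 + 223.8×0.29 + 263.3×0.01 + 223.8×0.07 = 83.930 m^2.
Room volume: 1052.095 m³.
RT60 = 0.161 · V / A = 0.161 × 1052.095 / 83.930 = 2.02 s.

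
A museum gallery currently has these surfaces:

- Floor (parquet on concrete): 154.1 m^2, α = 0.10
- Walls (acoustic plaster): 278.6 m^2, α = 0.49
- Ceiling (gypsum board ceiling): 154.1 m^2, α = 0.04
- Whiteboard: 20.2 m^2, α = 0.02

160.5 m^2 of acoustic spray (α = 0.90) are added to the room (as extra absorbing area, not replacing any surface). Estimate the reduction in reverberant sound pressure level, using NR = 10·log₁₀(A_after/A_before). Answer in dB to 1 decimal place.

Total absorption A_before = 154.1·0.10 + 278.6·0.49 + 154.1·0.04 + 20.2·0.02
  = 15.410 + 136.514 + 6.164 + 0.404 = 158.492 m^2 sabins.
Added absorption = 160.5 × 0.90 = 144.450 sabins.
A_after = 158.492 + 144.450 = 302.942 sabins.
NR = 10·log₁₀(302.942/158.492) = 2.8 dB.

2.8 dB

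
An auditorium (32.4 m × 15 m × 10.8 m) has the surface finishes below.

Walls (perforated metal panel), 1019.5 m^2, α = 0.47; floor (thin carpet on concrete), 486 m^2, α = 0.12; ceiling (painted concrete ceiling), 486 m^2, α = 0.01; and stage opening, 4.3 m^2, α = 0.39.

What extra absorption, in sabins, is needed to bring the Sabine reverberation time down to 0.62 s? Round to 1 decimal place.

819.0 sabins

Equivalent absorption area: A₁ = 1019.5×0.47 + 486×0.12 + 486×0.01 + 4.3×0.39 = 544.022 m^2.
For T = 0.62 s, need A₂ = 0.161·V/T = 0.161·5248.8/0.62 = 1362.995 sabins.
ΔA = A₂ − A₁ = 1362.995 − 544.022 = 819.0 sabins.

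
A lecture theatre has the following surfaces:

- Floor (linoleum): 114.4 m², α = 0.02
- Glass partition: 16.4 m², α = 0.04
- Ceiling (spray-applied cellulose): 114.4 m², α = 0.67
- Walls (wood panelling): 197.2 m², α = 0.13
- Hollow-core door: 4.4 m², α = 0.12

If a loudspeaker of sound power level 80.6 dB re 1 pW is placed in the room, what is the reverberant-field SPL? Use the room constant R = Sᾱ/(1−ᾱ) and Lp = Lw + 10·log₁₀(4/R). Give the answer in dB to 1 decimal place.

65.2 dB

Σ(Sᵢαᵢ) = 114.4×0.02 + 16.4×0.04 + 114.4×0.67 + 197.2×0.13 + 4.4×0.12 = 105.756; total area S = 446.8 m².
ᾱ = 0.2367, so room constant R = A/(1−ᾱ) = 138.551 m².
Lp = Lw + 10 log₁₀(4/R) = 80.6 -15.40 = 65.2 dB.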